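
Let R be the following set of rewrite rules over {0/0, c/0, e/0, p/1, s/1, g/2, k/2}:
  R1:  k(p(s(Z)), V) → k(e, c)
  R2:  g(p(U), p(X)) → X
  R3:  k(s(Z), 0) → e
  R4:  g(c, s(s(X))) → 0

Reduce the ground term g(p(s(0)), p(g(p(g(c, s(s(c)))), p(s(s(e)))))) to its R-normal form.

1. g(p(s(0)), p(g(p(g(c, s(s(c)))), p(s(s(e))))))  →  g(p(g(c, s(s(c)))), p(s(s(e))))   [R2 at ε]
2. g(p(g(c, s(s(c)))), p(s(s(e))))  →  s(s(e))   [R2 at ε]

s(s(e))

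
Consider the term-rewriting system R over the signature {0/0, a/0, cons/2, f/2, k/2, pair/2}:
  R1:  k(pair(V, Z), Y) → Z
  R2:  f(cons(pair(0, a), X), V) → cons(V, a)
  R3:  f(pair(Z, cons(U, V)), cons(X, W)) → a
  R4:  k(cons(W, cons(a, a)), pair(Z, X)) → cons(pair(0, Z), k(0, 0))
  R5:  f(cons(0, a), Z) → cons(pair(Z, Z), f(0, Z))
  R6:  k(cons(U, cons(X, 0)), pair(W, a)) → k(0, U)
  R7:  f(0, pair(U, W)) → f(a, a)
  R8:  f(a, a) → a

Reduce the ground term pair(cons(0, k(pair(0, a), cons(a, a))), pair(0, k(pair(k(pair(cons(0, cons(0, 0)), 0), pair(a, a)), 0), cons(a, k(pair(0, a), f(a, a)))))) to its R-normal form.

pair(cons(0, a), pair(0, 0))

1. pair(cons(0, k(pair(0, a), cons(a, a))), pair(0, k(pair(k(pair(cons(0, cons(0, 0)), 0), pair(a, a)), 0), cons(a, k(pair(0, a), f(a, a))))))  →  pair(cons(0, a), pair(0, k(pair(k(pair(cons(0, cons(0, 0)), 0), pair(a, a)), 0), cons(a, k(pair(0, a), f(a, a))))))   [R1 at 1.2]
2. pair(cons(0, a), pair(0, k(pair(k(pair(cons(0, cons(0, 0)), 0), pair(a, a)), 0), cons(a, k(pair(0, a), f(a, a))))))  →  pair(cons(0, a), pair(0, 0))   [R1 at 2.2]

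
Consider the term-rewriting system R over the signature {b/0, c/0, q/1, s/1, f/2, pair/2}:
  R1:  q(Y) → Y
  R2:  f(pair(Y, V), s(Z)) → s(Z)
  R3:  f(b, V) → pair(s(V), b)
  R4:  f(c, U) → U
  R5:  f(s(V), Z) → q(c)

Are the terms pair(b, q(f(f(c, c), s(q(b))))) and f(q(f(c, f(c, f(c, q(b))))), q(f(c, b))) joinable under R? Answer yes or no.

no — NF(t₁) = pair(b, s(b)), NF(t₂) = pair(s(b), b)

Reduce t₁ = pair(b, q(f(f(c, c), s(q(b))))):
1. pair(b, q(f(f(c, c), s(q(b)))))  →  pair(b, f(f(c, c), s(q(b))))   [R1 at 2]
2. pair(b, f(f(c, c), s(q(b))))  →  pair(b, f(c, s(q(b))))   [R4 at 2.1]
3. pair(b, f(c, s(q(b))))  →  pair(b, s(q(b)))   [R4 at 2]
4. pair(b, s(q(b)))  →  pair(b, s(b))   [R1 at 2.1]

Reduce t₂ = f(q(f(c, f(c, f(c, q(b))))), q(f(c, b))):
1. f(q(f(c, f(c, f(c, q(b))))), q(f(c, b)))  →  f(f(c, f(c, f(c, q(b)))), q(f(c, b)))   [R1 at 1]
2. f(f(c, f(c, f(c, q(b)))), q(f(c, b)))  →  f(f(c, f(c, q(b))), q(f(c, b)))   [R4 at 1]
3. f(f(c, f(c, q(b))), q(f(c, b)))  →  f(f(c, q(b)), q(f(c, b)))   [R4 at 1]
4. f(f(c, q(b)), q(f(c, b)))  →  f(q(b), q(f(c, b)))   [R4 at 1]
5. f(q(b), q(f(c, b)))  →  f(b, q(f(c, b)))   [R1 at 1]
6. f(b, q(f(c, b)))  →  pair(s(q(f(c, b))), b)   [R3 at ε]
7. pair(s(q(f(c, b))), b)  →  pair(s(f(c, b)), b)   [R1 at 1.1]
8. pair(s(f(c, b)), b)  →  pair(s(b), b)   [R4 at 1.1]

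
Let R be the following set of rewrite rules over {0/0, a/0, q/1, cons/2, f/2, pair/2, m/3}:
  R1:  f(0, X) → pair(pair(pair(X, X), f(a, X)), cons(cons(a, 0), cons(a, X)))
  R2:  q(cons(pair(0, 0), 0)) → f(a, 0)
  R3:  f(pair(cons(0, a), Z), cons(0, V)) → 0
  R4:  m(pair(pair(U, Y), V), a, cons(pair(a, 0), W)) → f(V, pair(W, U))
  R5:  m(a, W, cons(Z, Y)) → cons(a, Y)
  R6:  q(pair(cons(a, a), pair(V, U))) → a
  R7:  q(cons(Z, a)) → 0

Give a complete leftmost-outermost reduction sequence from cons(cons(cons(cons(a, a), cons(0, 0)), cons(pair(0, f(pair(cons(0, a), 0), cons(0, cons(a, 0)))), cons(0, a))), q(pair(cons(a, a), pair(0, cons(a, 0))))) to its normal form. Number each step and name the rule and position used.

cons(cons(cons(cons(a, a), cons(0, 0)), cons(pair(0, 0), cons(0, a))), a)

1. cons(cons(cons(cons(a, a), cons(0, 0)), cons(pair(0, f(pair(cons(0, a), 0), cons(0, cons(a, 0)))), cons(0, a))), q(pair(cons(a, a), pair(0, cons(a, 0)))))  →  cons(cons(cons(cons(a, a), cons(0, 0)), cons(pair(0, 0), cons(0, a))), q(pair(cons(a, a), pair(0, cons(a, 0)))))   [R3 at 1.2.1.2]
2. cons(cons(cons(cons(a, a), cons(0, 0)), cons(pair(0, 0), cons(0, a))), q(pair(cons(a, a), pair(0, cons(a, 0)))))  →  cons(cons(cons(cons(a, a), cons(0, 0)), cons(pair(0, 0), cons(0, a))), a)   [R6 at 2]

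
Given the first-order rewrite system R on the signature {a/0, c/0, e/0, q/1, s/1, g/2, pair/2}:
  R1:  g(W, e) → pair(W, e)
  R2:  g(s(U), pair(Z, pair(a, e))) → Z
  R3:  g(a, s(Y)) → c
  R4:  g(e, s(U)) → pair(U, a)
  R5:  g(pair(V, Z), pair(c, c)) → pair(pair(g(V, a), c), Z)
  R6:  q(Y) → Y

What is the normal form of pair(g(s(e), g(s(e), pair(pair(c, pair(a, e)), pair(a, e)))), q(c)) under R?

pair(c, c)

1. pair(g(s(e), g(s(e), pair(pair(c, pair(a, e)), pair(a, e)))), q(c))  →  pair(g(s(e), pair(c, pair(a, e))), q(c))   [R2 at 1.2]
2. pair(g(s(e), pair(c, pair(a, e))), q(c))  →  pair(c, q(c))   [R2 at 1]
3. pair(c, q(c))  →  pair(c, c)   [R6 at 2]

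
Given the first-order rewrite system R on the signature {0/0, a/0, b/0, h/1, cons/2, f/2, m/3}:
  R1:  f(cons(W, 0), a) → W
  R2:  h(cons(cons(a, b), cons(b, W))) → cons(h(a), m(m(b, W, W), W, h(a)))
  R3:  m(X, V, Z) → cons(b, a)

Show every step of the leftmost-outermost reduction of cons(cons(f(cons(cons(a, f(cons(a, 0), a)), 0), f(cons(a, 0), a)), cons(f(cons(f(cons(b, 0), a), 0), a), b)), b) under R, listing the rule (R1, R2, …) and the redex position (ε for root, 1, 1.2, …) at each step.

cons(cons(cons(a, a), cons(b, b)), b)

1. cons(cons(f(cons(cons(a, f(cons(a, 0), a)), 0), f(cons(a, 0), a)), cons(f(cons(f(cons(b, 0), a), 0), a), b)), b)  →  cons(cons(f(cons(cons(a, a), 0), f(cons(a, 0), a)), cons(f(cons(f(cons(b, 0), a), 0), a), b)), b)   [R1 at 1.1.1.1.2]
2. cons(cons(f(cons(cons(a, a), 0), f(cons(a, 0), a)), cons(f(cons(f(cons(b, 0), a), 0), a), b)), b)  →  cons(cons(f(cons(cons(a, a), 0), a), cons(f(cons(f(cons(b, 0), a), 0), a), b)), b)   [R1 at 1.1.2]
3. cons(cons(f(cons(cons(a, a), 0), a), cons(f(cons(f(cons(b, 0), a), 0), a), b)), b)  →  cons(cons(cons(a, a), cons(f(cons(f(cons(b, 0), a), 0), a), b)), b)   [R1 at 1.1]
4. cons(cons(cons(a, a), cons(f(cons(f(cons(b, 0), a), 0), a), b)), b)  →  cons(cons(cons(a, a), cons(f(cons(b, 0), a), b)), b)   [R1 at 1.2.1]
5. cons(cons(cons(a, a), cons(f(cons(b, 0), a), b)), b)  →  cons(cons(cons(a, a), cons(b, b)), b)   [R1 at 1.2.1]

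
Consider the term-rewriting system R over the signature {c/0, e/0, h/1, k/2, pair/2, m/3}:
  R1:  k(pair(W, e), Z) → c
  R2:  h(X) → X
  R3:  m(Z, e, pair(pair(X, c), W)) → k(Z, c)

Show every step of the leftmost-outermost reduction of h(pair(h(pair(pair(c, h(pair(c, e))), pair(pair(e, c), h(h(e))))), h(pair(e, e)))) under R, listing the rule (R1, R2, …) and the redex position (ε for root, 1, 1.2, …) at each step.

pair(pair(pair(c, pair(c, e)), pair(pair(e, c), e)), pair(e, e))

1. h(pair(h(pair(pair(c, h(pair(c, e))), pair(pair(e, c), h(h(e))))), h(pair(e, e))))  →  pair(h(pair(pair(c, h(pair(c, e))), pair(pair(e, c), h(h(e))))), h(pair(e, e)))   [R2 at ε]
2. pair(h(pair(pair(c, h(pair(c, e))), pair(pair(e, c), h(h(e))))), h(pair(e, e)))  →  pair(pair(pair(c, h(pair(c, e))), pair(pair(e, c), h(h(e)))), h(pair(e, e)))   [R2 at 1]
3. pair(pair(pair(c, h(pair(c, e))), pair(pair(e, c), h(h(e)))), h(pair(e, e)))  →  pair(pair(pair(c, pair(c, e)), pair(pair(e, c), h(h(e)))), h(pair(e, e)))   [R2 at 1.1.2]
4. pair(pair(pair(c, pair(c, e)), pair(pair(e, c), h(h(e)))), h(pair(e, e)))  →  pair(pair(pair(c, pair(c, e)), pair(pair(e, c), h(e))), h(pair(e, e)))   [R2 at 1.2.2]
5. pair(pair(pair(c, pair(c, e)), pair(pair(e, c), h(e))), h(pair(e, e)))  →  pair(pair(pair(c, pair(c, e)), pair(pair(e, c), e)), h(pair(e, e)))   [R2 at 1.2.2]
6. pair(pair(pair(c, pair(c, e)), pair(pair(e, c), e)), h(pair(e, e)))  →  pair(pair(pair(c, pair(c, e)), pair(pair(e, c), e)), pair(e, e))   [R2 at 2]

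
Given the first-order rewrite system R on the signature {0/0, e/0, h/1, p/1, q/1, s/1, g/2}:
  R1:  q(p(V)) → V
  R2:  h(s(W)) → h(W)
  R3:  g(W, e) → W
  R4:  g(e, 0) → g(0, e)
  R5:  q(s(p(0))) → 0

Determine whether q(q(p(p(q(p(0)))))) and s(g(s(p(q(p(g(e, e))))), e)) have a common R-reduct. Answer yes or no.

no — NF(t₁) = 0, NF(t₂) = s(s(p(e)))

Reduce t₁ = q(q(p(p(q(p(0)))))):
1. q(q(p(p(q(p(0))))))  →  q(p(q(p(0))))   [R1 at 1]
2. q(p(q(p(0))))  →  q(p(0))   [R1 at ε]
3. q(p(0))  →  0   [R1 at ε]

Reduce t₂ = s(g(s(p(q(p(g(e, e))))), e)):
1. s(g(s(p(q(p(g(e, e))))), e))  →  s(s(p(q(p(g(e, e))))))   [R3 at 1]
2. s(s(p(q(p(g(e, e))))))  →  s(s(p(g(e, e))))   [R1 at 1.1.1]
3. s(s(p(g(e, e))))  →  s(s(p(e)))   [R3 at 1.1.1]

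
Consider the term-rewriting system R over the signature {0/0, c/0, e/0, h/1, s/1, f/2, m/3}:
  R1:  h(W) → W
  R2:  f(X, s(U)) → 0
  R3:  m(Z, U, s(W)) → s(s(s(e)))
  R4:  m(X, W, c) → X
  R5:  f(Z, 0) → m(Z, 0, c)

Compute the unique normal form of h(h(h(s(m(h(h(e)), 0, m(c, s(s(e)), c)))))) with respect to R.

1. h(h(h(s(m(h(h(e)), 0, m(c, s(s(e)), c))))))  →  h(h(s(m(h(h(e)), 0, m(c, s(s(e)), c)))))   [R1 at ε]
2. h(h(s(m(h(h(e)), 0, m(c, s(s(e)), c)))))  →  h(s(m(h(h(e)), 0, m(c, s(s(e)), c))))   [R1 at ε]
3. h(s(m(h(h(e)), 0, m(c, s(s(e)), c))))  →  s(m(h(h(e)), 0, m(c, s(s(e)), c)))   [R1 at ε]
4. s(m(h(h(e)), 0, m(c, s(s(e)), c)))  →  s(m(h(e), 0, m(c, s(s(e)), c)))   [R1 at 1.1]
5. s(m(h(e), 0, m(c, s(s(e)), c)))  →  s(m(e, 0, m(c, s(s(e)), c)))   [R1 at 1.1]
6. s(m(e, 0, m(c, s(s(e)), c)))  →  s(m(e, 0, c))   [R4 at 1.3]
7. s(m(e, 0, c))  →  s(e)   [R4 at 1]

s(e)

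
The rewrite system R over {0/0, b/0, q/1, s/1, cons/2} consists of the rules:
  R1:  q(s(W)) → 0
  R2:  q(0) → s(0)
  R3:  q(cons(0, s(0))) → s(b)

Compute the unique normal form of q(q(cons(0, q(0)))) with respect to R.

1. q(q(cons(0, q(0))))  →  q(q(cons(0, s(0))))   [R2 at 1.1.2]
2. q(q(cons(0, s(0))))  →  q(s(b))   [R3 at 1]
3. q(s(b))  →  0   [R1 at ε]

0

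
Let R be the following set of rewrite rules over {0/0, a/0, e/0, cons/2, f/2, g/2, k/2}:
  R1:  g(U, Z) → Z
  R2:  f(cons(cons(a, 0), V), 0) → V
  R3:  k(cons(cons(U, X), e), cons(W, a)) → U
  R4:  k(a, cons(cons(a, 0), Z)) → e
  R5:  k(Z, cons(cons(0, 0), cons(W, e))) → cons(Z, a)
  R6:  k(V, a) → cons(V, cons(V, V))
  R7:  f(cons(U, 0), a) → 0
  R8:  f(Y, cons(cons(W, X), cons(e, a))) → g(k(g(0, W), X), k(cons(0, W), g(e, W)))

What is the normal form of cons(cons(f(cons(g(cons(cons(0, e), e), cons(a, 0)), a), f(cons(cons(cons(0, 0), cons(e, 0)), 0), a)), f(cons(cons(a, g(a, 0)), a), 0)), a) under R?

cons(cons(a, a), a)

1. cons(cons(f(cons(g(cons(cons(0, e), e), cons(a, 0)), a), f(cons(cons(cons(0, 0), cons(e, 0)), 0), a)), f(cons(cons(a, g(a, 0)), a), 0)), a)  →  cons(cons(f(cons(cons(a, 0), a), f(cons(cons(cons(0, 0), cons(e, 0)), 0), a)), f(cons(cons(a, g(a, 0)), a), 0)), a)   [R1 at 1.1.1.1]
2. cons(cons(f(cons(cons(a, 0), a), f(cons(cons(cons(0, 0), cons(e, 0)), 0), a)), f(cons(cons(a, g(a, 0)), a), 0)), a)  →  cons(cons(f(cons(cons(a, 0), a), 0), f(cons(cons(a, g(a, 0)), a), 0)), a)   [R7 at 1.1.2]
3. cons(cons(f(cons(cons(a, 0), a), 0), f(cons(cons(a, g(a, 0)), a), 0)), a)  →  cons(cons(a, f(cons(cons(a, g(a, 0)), a), 0)), a)   [R2 at 1.1]
4. cons(cons(a, f(cons(cons(a, g(a, 0)), a), 0)), a)  →  cons(cons(a, f(cons(cons(a, 0), a), 0)), a)   [R1 at 1.2.1.1.2]
5. cons(cons(a, f(cons(cons(a, 0), a), 0)), a)  →  cons(cons(a, a), a)   [R2 at 1.2]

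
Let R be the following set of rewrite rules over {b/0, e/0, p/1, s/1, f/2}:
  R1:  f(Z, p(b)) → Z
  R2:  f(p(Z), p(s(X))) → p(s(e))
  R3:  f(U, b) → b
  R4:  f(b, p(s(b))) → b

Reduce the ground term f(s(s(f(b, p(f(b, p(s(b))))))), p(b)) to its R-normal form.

s(s(b))

1. f(s(s(f(b, p(f(b, p(s(b))))))), p(b))  →  s(s(f(b, p(f(b, p(s(b)))))))   [R1 at ε]
2. s(s(f(b, p(f(b, p(s(b)))))))  →  s(s(f(b, p(b))))   [R4 at 1.1.2.1]
3. s(s(f(b, p(b))))  →  s(s(b))   [R1 at 1.1]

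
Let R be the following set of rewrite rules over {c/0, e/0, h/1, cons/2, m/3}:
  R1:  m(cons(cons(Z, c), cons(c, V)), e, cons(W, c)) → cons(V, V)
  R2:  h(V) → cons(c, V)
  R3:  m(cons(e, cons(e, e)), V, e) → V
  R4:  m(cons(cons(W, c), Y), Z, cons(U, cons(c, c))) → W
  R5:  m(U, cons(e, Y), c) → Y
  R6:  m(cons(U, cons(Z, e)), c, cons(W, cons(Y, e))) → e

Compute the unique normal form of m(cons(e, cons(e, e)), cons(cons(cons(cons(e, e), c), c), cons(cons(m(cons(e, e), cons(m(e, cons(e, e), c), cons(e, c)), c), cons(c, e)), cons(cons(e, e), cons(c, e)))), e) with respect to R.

cons(cons(cons(cons(e, e), c), c), cons(cons(cons(e, c), cons(c, e)), cons(cons(e, e), cons(c, e))))

1. m(cons(e, cons(e, e)), cons(cons(cons(cons(e, e), c), c), cons(cons(m(cons(e, e), cons(m(e, cons(e, e), c), cons(e, c)), c), cons(c, e)), cons(cons(e, e), cons(c, e)))), e)  →  cons(cons(cons(cons(e, e), c), c), cons(cons(m(cons(e, e), cons(m(e, cons(e, e), c), cons(e, c)), c), cons(c, e)), cons(cons(e, e), cons(c, e))))   [R3 at ε]
2. cons(cons(cons(cons(e, e), c), c), cons(cons(m(cons(e, e), cons(m(e, cons(e, e), c), cons(e, c)), c), cons(c, e)), cons(cons(e, e), cons(c, e))))  →  cons(cons(cons(cons(e, e), c), c), cons(cons(m(cons(e, e), cons(e, cons(e, c)), c), cons(c, e)), cons(cons(e, e), cons(c, e))))   [R5 at 2.1.1.2.1]
3. cons(cons(cons(cons(e, e), c), c), cons(cons(m(cons(e, e), cons(e, cons(e, c)), c), cons(c, e)), cons(cons(e, e), cons(c, e))))  →  cons(cons(cons(cons(e, e), c), c), cons(cons(cons(e, c), cons(c, e)), cons(cons(e, e), cons(c, e))))   [R5 at 2.1.1]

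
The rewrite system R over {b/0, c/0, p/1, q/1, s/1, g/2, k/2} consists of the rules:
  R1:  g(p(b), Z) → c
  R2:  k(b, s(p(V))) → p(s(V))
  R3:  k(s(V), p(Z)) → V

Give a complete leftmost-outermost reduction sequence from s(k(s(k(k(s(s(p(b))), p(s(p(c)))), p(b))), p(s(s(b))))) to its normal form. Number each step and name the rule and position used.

1. s(k(s(k(k(s(s(p(b))), p(s(p(c)))), p(b))), p(s(s(b)))))  →  s(k(k(s(s(p(b))), p(s(p(c)))), p(b)))   [R3 at 1]
2. s(k(k(s(s(p(b))), p(s(p(c)))), p(b)))  →  s(k(s(p(b)), p(b)))   [R3 at 1.1]
3. s(k(s(p(b)), p(b)))  →  s(p(b))   [R3 at 1]

s(p(b))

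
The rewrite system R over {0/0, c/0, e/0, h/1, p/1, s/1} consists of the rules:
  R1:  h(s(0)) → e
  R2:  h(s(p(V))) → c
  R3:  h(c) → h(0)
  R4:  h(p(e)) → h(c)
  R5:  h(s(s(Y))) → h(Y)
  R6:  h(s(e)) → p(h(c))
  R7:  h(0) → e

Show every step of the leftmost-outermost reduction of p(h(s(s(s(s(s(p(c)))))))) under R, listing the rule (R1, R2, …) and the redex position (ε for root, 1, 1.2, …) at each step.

1. p(h(s(s(s(s(s(p(c))))))))  →  p(h(s(s(s(p(c))))))   [R5 at 1]
2. p(h(s(s(s(p(c))))))  →  p(h(s(p(c))))   [R5 at 1]
3. p(h(s(p(c))))  →  p(c)   [R2 at 1]

p(c)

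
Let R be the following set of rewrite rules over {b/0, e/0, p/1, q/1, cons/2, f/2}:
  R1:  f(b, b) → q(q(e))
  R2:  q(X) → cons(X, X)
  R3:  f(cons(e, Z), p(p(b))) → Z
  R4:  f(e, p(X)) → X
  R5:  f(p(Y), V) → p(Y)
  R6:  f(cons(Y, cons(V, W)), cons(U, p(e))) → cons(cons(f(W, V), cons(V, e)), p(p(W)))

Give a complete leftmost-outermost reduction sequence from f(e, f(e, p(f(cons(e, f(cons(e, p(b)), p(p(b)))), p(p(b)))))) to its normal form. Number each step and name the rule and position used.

1. f(e, f(e, p(f(cons(e, f(cons(e, p(b)), p(p(b)))), p(p(b))))))  →  f(e, f(cons(e, f(cons(e, p(b)), p(p(b)))), p(p(b))))   [R4 at 2]
2. f(e, f(cons(e, f(cons(e, p(b)), p(p(b)))), p(p(b))))  →  f(e, f(cons(e, p(b)), p(p(b))))   [R3 at 2]
3. f(e, f(cons(e, p(b)), p(p(b))))  →  f(e, p(b))   [R3 at 2]
4. f(e, p(b))  →  b   [R4 at ε]

b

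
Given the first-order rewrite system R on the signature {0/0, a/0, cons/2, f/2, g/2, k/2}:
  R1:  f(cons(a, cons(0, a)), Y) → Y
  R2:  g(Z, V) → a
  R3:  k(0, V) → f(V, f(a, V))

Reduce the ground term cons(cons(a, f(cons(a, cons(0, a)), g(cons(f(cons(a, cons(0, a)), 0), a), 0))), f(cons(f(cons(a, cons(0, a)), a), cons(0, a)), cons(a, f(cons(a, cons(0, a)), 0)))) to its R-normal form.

cons(cons(a, a), cons(a, 0))

1. cons(cons(a, f(cons(a, cons(0, a)), g(cons(f(cons(a, cons(0, a)), 0), a), 0))), f(cons(f(cons(a, cons(0, a)), a), cons(0, a)), cons(a, f(cons(a, cons(0, a)), 0))))  →  cons(cons(a, g(cons(f(cons(a, cons(0, a)), 0), a), 0)), f(cons(f(cons(a, cons(0, a)), a), cons(0, a)), cons(a, f(cons(a, cons(0, a)), 0))))   [R1 at 1.2]
2. cons(cons(a, g(cons(f(cons(a, cons(0, a)), 0), a), 0)), f(cons(f(cons(a, cons(0, a)), a), cons(0, a)), cons(a, f(cons(a, cons(0, a)), 0))))  →  cons(cons(a, a), f(cons(f(cons(a, cons(0, a)), a), cons(0, a)), cons(a, f(cons(a, cons(0, a)), 0))))   [R2 at 1.2]
3. cons(cons(a, a), f(cons(f(cons(a, cons(0, a)), a), cons(0, a)), cons(a, f(cons(a, cons(0, a)), 0))))  →  cons(cons(a, a), f(cons(a, cons(0, a)), cons(a, f(cons(a, cons(0, a)), 0))))   [R1 at 2.1.1]
4. cons(cons(a, a), f(cons(a, cons(0, a)), cons(a, f(cons(a, cons(0, a)), 0))))  →  cons(cons(a, a), cons(a, f(cons(a, cons(0, a)), 0)))   [R1 at 2]
5. cons(cons(a, a), cons(a, f(cons(a, cons(0, a)), 0)))  →  cons(cons(a, a), cons(a, 0))   [R1 at 2.2]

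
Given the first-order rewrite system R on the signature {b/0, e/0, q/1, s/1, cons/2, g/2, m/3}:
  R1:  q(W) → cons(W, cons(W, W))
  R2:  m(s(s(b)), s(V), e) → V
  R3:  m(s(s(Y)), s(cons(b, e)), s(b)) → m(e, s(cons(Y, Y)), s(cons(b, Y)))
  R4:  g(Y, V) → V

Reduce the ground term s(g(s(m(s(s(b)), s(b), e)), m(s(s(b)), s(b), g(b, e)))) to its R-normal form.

1. s(g(s(m(s(s(b)), s(b), e)), m(s(s(b)), s(b), g(b, e))))  →  s(m(s(s(b)), s(b), g(b, e)))   [R4 at 1]
2. s(m(s(s(b)), s(b), g(b, e)))  →  s(m(s(s(b)), s(b), e))   [R4 at 1.3]
3. s(m(s(s(b)), s(b), e))  →  s(b)   [R2 at 1]

s(b)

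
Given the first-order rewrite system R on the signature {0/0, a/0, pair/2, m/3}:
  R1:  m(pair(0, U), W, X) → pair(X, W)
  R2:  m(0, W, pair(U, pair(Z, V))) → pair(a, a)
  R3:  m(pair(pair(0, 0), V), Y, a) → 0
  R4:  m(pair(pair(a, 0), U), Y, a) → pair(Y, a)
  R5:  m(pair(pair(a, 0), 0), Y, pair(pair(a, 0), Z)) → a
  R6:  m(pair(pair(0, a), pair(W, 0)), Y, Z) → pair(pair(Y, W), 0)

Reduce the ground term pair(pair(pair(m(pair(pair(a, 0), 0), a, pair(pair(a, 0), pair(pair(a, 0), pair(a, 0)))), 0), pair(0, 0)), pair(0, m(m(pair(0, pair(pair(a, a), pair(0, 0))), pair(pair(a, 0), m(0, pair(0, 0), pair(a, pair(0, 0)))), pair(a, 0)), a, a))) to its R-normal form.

1. pair(pair(pair(m(pair(pair(a, 0), 0), a, pair(pair(a, 0), pair(pair(a, 0), pair(a, 0)))), 0), pair(0, 0)), pair(0, m(m(pair(0, pair(pair(a, a), pair(0, 0))), pair(pair(a, 0), m(0, pair(0, 0), pair(a, pair(0, 0)))), pair(a, 0)), a, a)))  →  pair(pair(pair(a, 0), pair(0, 0)), pair(0, m(m(pair(0, pair(pair(a, a), pair(0, 0))), pair(pair(a, 0), m(0, pair(0, 0), pair(a, pair(0, 0)))), pair(a, 0)), a, a)))   [R5 at 1.1.1]
2. pair(pair(pair(a, 0), pair(0, 0)), pair(0, m(m(pair(0, pair(pair(a, a), pair(0, 0))), pair(pair(a, 0), m(0, pair(0, 0), pair(a, pair(0, 0)))), pair(a, 0)), a, a)))  →  pair(pair(pair(a, 0), pair(0, 0)), pair(0, m(pair(pair(a, 0), pair(pair(a, 0), m(0, pair(0, 0), pair(a, pair(0, 0))))), a, a)))   [R1 at 2.2.1]
3. pair(pair(pair(a, 0), pair(0, 0)), pair(0, m(pair(pair(a, 0), pair(pair(a, 0), m(0, pair(0, 0), pair(a, pair(0, 0))))), a, a)))  →  pair(pair(pair(a, 0), pair(0, 0)), pair(0, pair(a, a)))   [R4 at 2.2]

pair(pair(pair(a, 0), pair(0, 0)), pair(0, pair(a, a)))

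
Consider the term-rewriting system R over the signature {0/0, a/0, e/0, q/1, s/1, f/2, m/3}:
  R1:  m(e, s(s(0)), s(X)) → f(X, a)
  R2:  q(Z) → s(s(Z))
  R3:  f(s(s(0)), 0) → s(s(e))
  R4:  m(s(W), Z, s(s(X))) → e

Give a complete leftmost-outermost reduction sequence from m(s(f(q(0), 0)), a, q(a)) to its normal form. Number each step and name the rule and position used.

1. m(s(f(q(0), 0)), a, q(a))  →  m(s(f(s(s(0)), 0)), a, q(a))   [R2 at 1.1.1]
2. m(s(f(s(s(0)), 0)), a, q(a))  →  m(s(s(s(e))), a, q(a))   [R3 at 1.1]
3. m(s(s(s(e))), a, q(a))  →  m(s(s(s(e))), a, s(s(a)))   [R2 at 3]
4. m(s(s(s(e))), a, s(s(a)))  →  e   [R4 at ε]

e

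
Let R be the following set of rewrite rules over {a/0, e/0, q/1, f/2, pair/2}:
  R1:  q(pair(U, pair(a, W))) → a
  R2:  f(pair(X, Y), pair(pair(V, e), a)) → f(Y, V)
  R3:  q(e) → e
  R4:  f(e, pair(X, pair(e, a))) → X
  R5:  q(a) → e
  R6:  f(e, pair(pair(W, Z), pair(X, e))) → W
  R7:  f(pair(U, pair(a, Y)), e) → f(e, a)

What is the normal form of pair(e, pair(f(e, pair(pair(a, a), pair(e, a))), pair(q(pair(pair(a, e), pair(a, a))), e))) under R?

pair(e, pair(pair(a, a), pair(a, e)))

1. pair(e, pair(f(e, pair(pair(a, a), pair(e, a))), pair(q(pair(pair(a, e), pair(a, a))), e)))  →  pair(e, pair(pair(a, a), pair(q(pair(pair(a, e), pair(a, a))), e)))   [R4 at 2.1]
2. pair(e, pair(pair(a, a), pair(q(pair(pair(a, e), pair(a, a))), e)))  →  pair(e, pair(pair(a, a), pair(a, e)))   [R1 at 2.2.1]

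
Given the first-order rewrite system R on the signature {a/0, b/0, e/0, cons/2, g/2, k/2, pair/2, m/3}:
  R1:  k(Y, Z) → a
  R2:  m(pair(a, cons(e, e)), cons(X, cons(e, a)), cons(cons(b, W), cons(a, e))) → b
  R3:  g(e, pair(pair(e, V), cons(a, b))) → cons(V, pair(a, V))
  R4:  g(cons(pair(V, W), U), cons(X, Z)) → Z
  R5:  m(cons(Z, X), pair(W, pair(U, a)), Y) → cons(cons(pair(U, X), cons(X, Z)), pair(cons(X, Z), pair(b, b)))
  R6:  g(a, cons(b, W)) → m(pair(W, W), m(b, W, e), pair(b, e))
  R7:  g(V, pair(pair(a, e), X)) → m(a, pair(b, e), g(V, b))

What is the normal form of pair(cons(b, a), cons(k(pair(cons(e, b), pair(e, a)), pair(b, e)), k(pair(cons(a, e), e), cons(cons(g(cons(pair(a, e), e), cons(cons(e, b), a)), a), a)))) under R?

1. pair(cons(b, a), cons(k(pair(cons(e, b), pair(e, a)), pair(b, e)), k(pair(cons(a, e), e), cons(cons(g(cons(pair(a, e), e), cons(cons(e, b), a)), a), a))))  →  pair(cons(b, a), cons(a, k(pair(cons(a, e), e), cons(cons(g(cons(pair(a, e), e), cons(cons(e, b), a)), a), a))))   [R1 at 2.1]
2. pair(cons(b, a), cons(a, k(pair(cons(a, e), e), cons(cons(g(cons(pair(a, e), e), cons(cons(e, b), a)), a), a))))  →  pair(cons(b, a), cons(a, a))   [R1 at 2.2]

pair(cons(b, a), cons(a, a))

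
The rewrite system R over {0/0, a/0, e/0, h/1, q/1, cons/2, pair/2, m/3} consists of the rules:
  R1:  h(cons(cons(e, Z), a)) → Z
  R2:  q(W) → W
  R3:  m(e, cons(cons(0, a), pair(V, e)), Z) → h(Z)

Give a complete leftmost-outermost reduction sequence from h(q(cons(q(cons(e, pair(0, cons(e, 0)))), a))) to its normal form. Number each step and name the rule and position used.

pair(0, cons(e, 0))

1. h(q(cons(q(cons(e, pair(0, cons(e, 0)))), a)))  →  h(cons(q(cons(e, pair(0, cons(e, 0)))), a))   [R2 at 1]
2. h(cons(q(cons(e, pair(0, cons(e, 0)))), a))  →  h(cons(cons(e, pair(0, cons(e, 0))), a))   [R2 at 1.1]
3. h(cons(cons(e, pair(0, cons(e, 0))), a))  →  pair(0, cons(e, 0))   [R1 at ε]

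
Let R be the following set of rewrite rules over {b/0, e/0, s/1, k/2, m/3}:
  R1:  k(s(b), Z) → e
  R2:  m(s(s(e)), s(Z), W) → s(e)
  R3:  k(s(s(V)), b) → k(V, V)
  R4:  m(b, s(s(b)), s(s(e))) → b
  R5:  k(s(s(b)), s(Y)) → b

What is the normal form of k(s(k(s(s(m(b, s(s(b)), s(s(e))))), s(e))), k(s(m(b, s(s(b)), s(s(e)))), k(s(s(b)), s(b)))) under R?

1. k(s(k(s(s(m(b, s(s(b)), s(s(e))))), s(e))), k(s(m(b, s(s(b)), s(s(e)))), k(s(s(b)), s(b))))  →  k(s(k(s(s(b)), s(e))), k(s(m(b, s(s(b)), s(s(e)))), k(s(s(b)), s(b))))   [R4 at 1.1.1.1.1]
2. k(s(k(s(s(b)), s(e))), k(s(m(b, s(s(b)), s(s(e)))), k(s(s(b)), s(b))))  →  k(s(b), k(s(m(b, s(s(b)), s(s(e)))), k(s(s(b)), s(b))))   [R5 at 1.1]
3. k(s(b), k(s(m(b, s(s(b)), s(s(e)))), k(s(s(b)), s(b))))  →  e   [R1 at ε]

e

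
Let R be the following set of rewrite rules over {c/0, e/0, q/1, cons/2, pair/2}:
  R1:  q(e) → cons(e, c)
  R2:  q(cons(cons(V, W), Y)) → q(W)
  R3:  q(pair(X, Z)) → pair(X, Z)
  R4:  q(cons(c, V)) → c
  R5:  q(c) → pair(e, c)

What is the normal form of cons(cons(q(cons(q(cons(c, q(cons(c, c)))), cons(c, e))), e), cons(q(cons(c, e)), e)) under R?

cons(cons(c, e), cons(c, e))

1. cons(cons(q(cons(q(cons(c, q(cons(c, c)))), cons(c, e))), e), cons(q(cons(c, e)), e))  →  cons(cons(q(cons(c, cons(c, e))), e), cons(q(cons(c, e)), e))   [R4 at 1.1.1.1]
2. cons(cons(q(cons(c, cons(c, e))), e), cons(q(cons(c, e)), e))  →  cons(cons(c, e), cons(q(cons(c, e)), e))   [R4 at 1.1]
3. cons(cons(c, e), cons(q(cons(c, e)), e))  →  cons(cons(c, e), cons(c, e))   [R4 at 2.1]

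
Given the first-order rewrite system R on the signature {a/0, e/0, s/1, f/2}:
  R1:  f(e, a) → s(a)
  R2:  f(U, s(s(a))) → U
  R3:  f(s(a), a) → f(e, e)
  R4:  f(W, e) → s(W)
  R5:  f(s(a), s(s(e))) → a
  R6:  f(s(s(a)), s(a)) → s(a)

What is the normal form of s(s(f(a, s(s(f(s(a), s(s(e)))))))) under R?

s(s(a))

1. s(s(f(a, s(s(f(s(a), s(s(e))))))))  →  s(s(f(a, s(s(a)))))   [R5 at 1.1.2.1.1]
2. s(s(f(a, s(s(a)))))  →  s(s(a))   [R2 at 1.1]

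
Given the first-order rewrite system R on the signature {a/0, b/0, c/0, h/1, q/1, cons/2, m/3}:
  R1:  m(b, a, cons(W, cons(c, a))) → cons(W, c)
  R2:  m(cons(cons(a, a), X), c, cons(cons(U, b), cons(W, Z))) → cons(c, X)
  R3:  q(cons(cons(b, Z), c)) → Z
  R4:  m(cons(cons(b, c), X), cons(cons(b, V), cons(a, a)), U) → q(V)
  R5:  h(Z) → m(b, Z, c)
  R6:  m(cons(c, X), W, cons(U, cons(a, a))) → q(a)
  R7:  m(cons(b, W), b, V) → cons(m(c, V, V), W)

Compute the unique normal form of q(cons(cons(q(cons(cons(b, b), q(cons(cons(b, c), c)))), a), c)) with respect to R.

1. q(cons(cons(q(cons(cons(b, b), q(cons(cons(b, c), c)))), a), c))  →  q(cons(cons(q(cons(cons(b, b), c)), a), c))   [R3 at 1.1.1.1.2]
2. q(cons(cons(q(cons(cons(b, b), c)), a), c))  →  q(cons(cons(b, a), c))   [R3 at 1.1.1]
3. q(cons(cons(b, a), c))  →  a   [R3 at ε]

a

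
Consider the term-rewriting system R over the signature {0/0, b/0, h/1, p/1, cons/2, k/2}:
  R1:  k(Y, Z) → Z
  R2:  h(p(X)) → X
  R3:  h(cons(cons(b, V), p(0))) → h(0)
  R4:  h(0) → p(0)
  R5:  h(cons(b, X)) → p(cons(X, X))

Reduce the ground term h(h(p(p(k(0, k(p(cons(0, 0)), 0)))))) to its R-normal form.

0

1. h(h(p(p(k(0, k(p(cons(0, 0)), 0))))))  →  h(p(k(0, k(p(cons(0, 0)), 0))))   [R2 at 1]
2. h(p(k(0, k(p(cons(0, 0)), 0))))  →  k(0, k(p(cons(0, 0)), 0))   [R2 at ε]
3. k(0, k(p(cons(0, 0)), 0))  →  k(p(cons(0, 0)), 0)   [R1 at ε]
4. k(p(cons(0, 0)), 0)  →  0   [R1 at ε]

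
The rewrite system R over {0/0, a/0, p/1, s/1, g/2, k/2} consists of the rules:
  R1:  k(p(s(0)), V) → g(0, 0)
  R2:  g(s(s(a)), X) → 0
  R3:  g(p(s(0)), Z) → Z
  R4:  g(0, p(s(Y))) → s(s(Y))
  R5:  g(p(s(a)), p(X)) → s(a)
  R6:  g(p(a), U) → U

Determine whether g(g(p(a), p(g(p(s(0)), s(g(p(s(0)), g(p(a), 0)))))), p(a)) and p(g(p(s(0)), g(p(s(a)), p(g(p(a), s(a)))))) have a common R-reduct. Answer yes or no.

no — NF(t₁) = p(a), NF(t₂) = p(s(a))

Reduce t₁ = g(g(p(a), p(g(p(s(0)), s(g(p(s(0)), g(p(a), 0)))))), p(a)):
1. g(g(p(a), p(g(p(s(0)), s(g(p(s(0)), g(p(a), 0)))))), p(a))  →  g(p(g(p(s(0)), s(g(p(s(0)), g(p(a), 0))))), p(a))   [R6 at 1]
2. g(p(g(p(s(0)), s(g(p(s(0)), g(p(a), 0))))), p(a))  →  g(p(s(g(p(s(0)), g(p(a), 0)))), p(a))   [R3 at 1.1]
3. g(p(s(g(p(s(0)), g(p(a), 0)))), p(a))  →  g(p(s(g(p(a), 0))), p(a))   [R3 at 1.1.1]
4. g(p(s(g(p(a), 0))), p(a))  →  g(p(s(0)), p(a))   [R6 at 1.1.1]
5. g(p(s(0)), p(a))  →  p(a)   [R3 at ε]

Reduce t₂ = p(g(p(s(0)), g(p(s(a)), p(g(p(a), s(a)))))):
1. p(g(p(s(0)), g(p(s(a)), p(g(p(a), s(a))))))  →  p(g(p(s(a)), p(g(p(a), s(a)))))   [R3 at 1]
2. p(g(p(s(a)), p(g(p(a), s(a)))))  →  p(s(a))   [R5 at 1]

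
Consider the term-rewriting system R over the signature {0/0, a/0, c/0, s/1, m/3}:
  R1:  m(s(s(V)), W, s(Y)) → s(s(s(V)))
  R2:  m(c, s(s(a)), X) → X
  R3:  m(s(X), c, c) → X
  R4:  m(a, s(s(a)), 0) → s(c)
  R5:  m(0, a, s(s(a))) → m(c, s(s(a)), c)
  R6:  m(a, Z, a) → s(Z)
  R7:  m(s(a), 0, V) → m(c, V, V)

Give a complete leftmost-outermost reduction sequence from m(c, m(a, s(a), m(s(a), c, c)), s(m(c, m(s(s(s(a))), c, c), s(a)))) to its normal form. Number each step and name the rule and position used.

s(s(a))

1. m(c, m(a, s(a), m(s(a), c, c)), s(m(c, m(s(s(s(a))), c, c), s(a))))  →  m(c, m(a, s(a), a), s(m(c, m(s(s(s(a))), c, c), s(a))))   [R3 at 2.3]
2. m(c, m(a, s(a), a), s(m(c, m(s(s(s(a))), c, c), s(a))))  →  m(c, s(s(a)), s(m(c, m(s(s(s(a))), c, c), s(a))))   [R6 at 2]
3. m(c, s(s(a)), s(m(c, m(s(s(s(a))), c, c), s(a))))  →  s(m(c, m(s(s(s(a))), c, c), s(a)))   [R2 at ε]
4. s(m(c, m(s(s(s(a))), c, c), s(a)))  →  s(m(c, s(s(a)), s(a)))   [R3 at 1.2]
5. s(m(c, s(s(a)), s(a)))  →  s(s(a))   [R2 at 1]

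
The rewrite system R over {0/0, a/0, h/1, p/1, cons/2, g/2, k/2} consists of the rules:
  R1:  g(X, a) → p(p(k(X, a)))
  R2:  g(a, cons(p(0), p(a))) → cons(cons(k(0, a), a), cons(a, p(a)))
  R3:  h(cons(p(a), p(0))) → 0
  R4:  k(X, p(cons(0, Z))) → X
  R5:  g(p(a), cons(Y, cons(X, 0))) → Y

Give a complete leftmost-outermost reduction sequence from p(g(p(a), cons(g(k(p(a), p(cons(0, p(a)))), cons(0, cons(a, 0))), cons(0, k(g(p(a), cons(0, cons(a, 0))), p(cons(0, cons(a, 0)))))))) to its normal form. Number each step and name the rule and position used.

1. p(g(p(a), cons(g(k(p(a), p(cons(0, p(a)))), cons(0, cons(a, 0))), cons(0, k(g(p(a), cons(0, cons(a, 0))), p(cons(0, cons(a, 0))))))))  →  p(g(p(a), cons(g(p(a), cons(0, cons(a, 0))), cons(0, k(g(p(a), cons(0, cons(a, 0))), p(cons(0, cons(a, 0))))))))   [R4 at 1.2.1.1]
2. p(g(p(a), cons(g(p(a), cons(0, cons(a, 0))), cons(0, k(g(p(a), cons(0, cons(a, 0))), p(cons(0, cons(a, 0))))))))  →  p(g(p(a), cons(0, cons(0, k(g(p(a), cons(0, cons(a, 0))), p(cons(0, cons(a, 0))))))))   [R5 at 1.2.1]
3. p(g(p(a), cons(0, cons(0, k(g(p(a), cons(0, cons(a, 0))), p(cons(0, cons(a, 0))))))))  →  p(g(p(a), cons(0, cons(0, g(p(a), cons(0, cons(a, 0)))))))   [R4 at 1.2.2.2]
4. p(g(p(a), cons(0, cons(0, g(p(a), cons(0, cons(a, 0)))))))  →  p(g(p(a), cons(0, cons(0, 0))))   [R5 at 1.2.2.2]
5. p(g(p(a), cons(0, cons(0, 0))))  →  p(0)   [R5 at 1]

p(0)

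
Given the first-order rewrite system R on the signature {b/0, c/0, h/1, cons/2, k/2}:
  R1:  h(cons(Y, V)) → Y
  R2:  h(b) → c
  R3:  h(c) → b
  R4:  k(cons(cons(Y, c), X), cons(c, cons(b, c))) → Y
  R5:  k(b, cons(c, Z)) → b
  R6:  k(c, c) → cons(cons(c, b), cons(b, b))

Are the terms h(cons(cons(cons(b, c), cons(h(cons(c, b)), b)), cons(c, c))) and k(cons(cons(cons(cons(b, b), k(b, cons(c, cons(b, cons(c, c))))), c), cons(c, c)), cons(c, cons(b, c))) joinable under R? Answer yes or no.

Reduce t₁ = h(cons(cons(cons(b, c), cons(h(cons(c, b)), b)), cons(c, c))):
1. h(cons(cons(cons(b, c), cons(h(cons(c, b)), b)), cons(c, c)))  →  cons(cons(b, c), cons(h(cons(c, b)), b))   [R1 at ε]
2. cons(cons(b, c), cons(h(cons(c, b)), b))  →  cons(cons(b, c), cons(c, b))   [R1 at 2.1]

Reduce t₂ = k(cons(cons(cons(cons(b, b), k(b, cons(c, cons(b, cons(c, c))))), c), cons(c, c)), cons(c, cons(b, c))):
1. k(cons(cons(cons(cons(b, b), k(b, cons(c, cons(b, cons(c, c))))), c), cons(c, c)), cons(c, cons(b, c)))  →  cons(cons(b, b), k(b, cons(c, cons(b, cons(c, c)))))   [R4 at ε]
2. cons(cons(b, b), k(b, cons(c, cons(b, cons(c, c)))))  →  cons(cons(b, b), b)   [R5 at 2]

no — NF(t₁) = cons(cons(b, c), cons(c, b)), NF(t₂) = cons(cons(b, b), b)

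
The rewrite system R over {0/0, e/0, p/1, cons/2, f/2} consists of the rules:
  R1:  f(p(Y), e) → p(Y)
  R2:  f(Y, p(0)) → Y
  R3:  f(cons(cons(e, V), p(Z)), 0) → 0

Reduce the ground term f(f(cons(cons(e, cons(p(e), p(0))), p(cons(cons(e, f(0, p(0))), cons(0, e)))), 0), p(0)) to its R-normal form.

1. f(f(cons(cons(e, cons(p(e), p(0))), p(cons(cons(e, f(0, p(0))), cons(0, e)))), 0), p(0))  →  f(cons(cons(e, cons(p(e), p(0))), p(cons(cons(e, f(0, p(0))), cons(0, e)))), 0)   [R2 at ε]
2. f(cons(cons(e, cons(p(e), p(0))), p(cons(cons(e, f(0, p(0))), cons(0, e)))), 0)  →  0   [R3 at ε]

0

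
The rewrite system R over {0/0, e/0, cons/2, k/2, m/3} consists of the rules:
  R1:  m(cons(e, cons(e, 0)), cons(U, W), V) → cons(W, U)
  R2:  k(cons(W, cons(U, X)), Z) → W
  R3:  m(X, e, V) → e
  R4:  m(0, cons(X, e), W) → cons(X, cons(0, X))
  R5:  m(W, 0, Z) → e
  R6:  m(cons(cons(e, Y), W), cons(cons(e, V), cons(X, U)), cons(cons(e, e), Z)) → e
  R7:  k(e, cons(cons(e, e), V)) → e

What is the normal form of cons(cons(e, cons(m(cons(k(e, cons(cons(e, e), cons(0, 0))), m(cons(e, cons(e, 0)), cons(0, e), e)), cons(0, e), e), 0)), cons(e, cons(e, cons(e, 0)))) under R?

cons(cons(e, cons(cons(e, 0), 0)), cons(e, cons(e, cons(e, 0))))

1. cons(cons(e, cons(m(cons(k(e, cons(cons(e, e), cons(0, 0))), m(cons(e, cons(e, 0)), cons(0, e), e)), cons(0, e), e), 0)), cons(e, cons(e, cons(e, 0))))  →  cons(cons(e, cons(m(cons(e, m(cons(e, cons(e, 0)), cons(0, e), e)), cons(0, e), e), 0)), cons(e, cons(e, cons(e, 0))))   [R7 at 1.2.1.1.1]
2. cons(cons(e, cons(m(cons(e, m(cons(e, cons(e, 0)), cons(0, e), e)), cons(0, e), e), 0)), cons(e, cons(e, cons(e, 0))))  →  cons(cons(e, cons(m(cons(e, cons(e, 0)), cons(0, e), e), 0)), cons(e, cons(e, cons(e, 0))))   [R1 at 1.2.1.1.2]
3. cons(cons(e, cons(m(cons(e, cons(e, 0)), cons(0, e), e), 0)), cons(e, cons(e, cons(e, 0))))  →  cons(cons(e, cons(cons(e, 0), 0)), cons(e, cons(e, cons(e, 0))))   [R1 at 1.2.1]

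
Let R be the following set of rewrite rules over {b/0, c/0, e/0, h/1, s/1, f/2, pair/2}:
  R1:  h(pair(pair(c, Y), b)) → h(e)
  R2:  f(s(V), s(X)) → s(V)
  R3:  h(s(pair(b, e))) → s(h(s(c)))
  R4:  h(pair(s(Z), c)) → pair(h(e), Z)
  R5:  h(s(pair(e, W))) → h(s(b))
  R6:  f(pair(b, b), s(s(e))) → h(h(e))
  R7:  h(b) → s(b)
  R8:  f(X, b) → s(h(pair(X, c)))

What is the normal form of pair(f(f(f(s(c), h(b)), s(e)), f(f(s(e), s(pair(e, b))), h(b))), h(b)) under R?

1. pair(f(f(f(s(c), h(b)), s(e)), f(f(s(e), s(pair(e, b))), h(b))), h(b))  →  pair(f(f(f(s(c), s(b)), s(e)), f(f(s(e), s(pair(e, b))), h(b))), h(b))   [R7 at 1.1.1.2]
2. pair(f(f(f(s(c), s(b)), s(e)), f(f(s(e), s(pair(e, b))), h(b))), h(b))  →  pair(f(f(s(c), s(e)), f(f(s(e), s(pair(e, b))), h(b))), h(b))   [R2 at 1.1.1]
3. pair(f(f(s(c), s(e)), f(f(s(e), s(pair(e, b))), h(b))), h(b))  →  pair(f(s(c), f(f(s(e), s(pair(e, b))), h(b))), h(b))   [R2 at 1.1]
4. pair(f(s(c), f(f(s(e), s(pair(e, b))), h(b))), h(b))  →  pair(f(s(c), f(s(e), h(b))), h(b))   [R2 at 1.2.1]
5. pair(f(s(c), f(s(e), h(b))), h(b))  →  pair(f(s(c), f(s(e), s(b))), h(b))   [R7 at 1.2.2]
6. pair(f(s(c), f(s(e), s(b))), h(b))  →  pair(f(s(c), s(e)), h(b))   [R2 at 1.2]
7. pair(f(s(c), s(e)), h(b))  →  pair(s(c), h(b))   [R2 at 1]
8. pair(s(c), h(b))  →  pair(s(c), s(b))   [R7 at 2]

pair(s(c), s(b))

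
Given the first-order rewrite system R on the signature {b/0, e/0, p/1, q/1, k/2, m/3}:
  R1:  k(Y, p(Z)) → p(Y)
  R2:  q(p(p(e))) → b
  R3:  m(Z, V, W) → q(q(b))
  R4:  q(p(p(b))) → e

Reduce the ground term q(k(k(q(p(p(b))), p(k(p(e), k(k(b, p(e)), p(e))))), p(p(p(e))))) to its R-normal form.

b

1. q(k(k(q(p(p(b))), p(k(p(e), k(k(b, p(e)), p(e))))), p(p(p(e)))))  →  q(p(k(q(p(p(b))), p(k(p(e), k(k(b, p(e)), p(e)))))))   [R1 at 1]
2. q(p(k(q(p(p(b))), p(k(p(e), k(k(b, p(e)), p(e)))))))  →  q(p(p(q(p(p(b))))))   [R1 at 1.1]
3. q(p(p(q(p(p(b))))))  →  q(p(p(e)))   [R4 at 1.1.1]
4. q(p(p(e)))  →  b   [R2 at ε]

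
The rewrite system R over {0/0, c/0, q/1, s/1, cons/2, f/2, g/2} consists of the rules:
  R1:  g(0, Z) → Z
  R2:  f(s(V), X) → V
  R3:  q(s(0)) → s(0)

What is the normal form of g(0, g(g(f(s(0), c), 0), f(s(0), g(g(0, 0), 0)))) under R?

1. g(0, g(g(f(s(0), c), 0), f(s(0), g(g(0, 0), 0))))  →  g(g(f(s(0), c), 0), f(s(0), g(g(0, 0), 0)))   [R1 at ε]
2. g(g(f(s(0), c), 0), f(s(0), g(g(0, 0), 0)))  →  g(g(0, 0), f(s(0), g(g(0, 0), 0)))   [R2 at 1.1]
3. g(g(0, 0), f(s(0), g(g(0, 0), 0)))  →  g(0, f(s(0), g(g(0, 0), 0)))   [R1 at 1]
4. g(0, f(s(0), g(g(0, 0), 0)))  →  f(s(0), g(g(0, 0), 0))   [R1 at ε]
5. f(s(0), g(g(0, 0), 0))  →  0   [R2 at ε]

0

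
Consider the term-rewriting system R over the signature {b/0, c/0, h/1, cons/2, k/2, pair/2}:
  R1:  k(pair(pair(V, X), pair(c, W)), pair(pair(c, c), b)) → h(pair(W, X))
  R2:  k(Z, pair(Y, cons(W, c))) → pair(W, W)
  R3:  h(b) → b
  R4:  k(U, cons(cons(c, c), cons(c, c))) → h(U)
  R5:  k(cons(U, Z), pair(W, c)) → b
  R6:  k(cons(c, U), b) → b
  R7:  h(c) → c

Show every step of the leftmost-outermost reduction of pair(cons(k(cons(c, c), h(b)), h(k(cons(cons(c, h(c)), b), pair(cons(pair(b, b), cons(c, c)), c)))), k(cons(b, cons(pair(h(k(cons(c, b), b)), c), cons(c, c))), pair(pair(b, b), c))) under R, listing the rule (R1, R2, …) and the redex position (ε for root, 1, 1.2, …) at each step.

pair(cons(b, b), b)

1. pair(cons(k(cons(c, c), h(b)), h(k(cons(cons(c, h(c)), b), pair(cons(pair(b, b), cons(c, c)), c)))), k(cons(b, cons(pair(h(k(cons(c, b), b)), c), cons(c, c))), pair(pair(b, b), c)))  →  pair(cons(k(cons(c, c), b), h(k(cons(cons(c, h(c)), b), pair(cons(pair(b, b), cons(c, c)), c)))), k(cons(b, cons(pair(h(k(cons(c, b), b)), c), cons(c, c))), pair(pair(b, b), c)))   [R3 at 1.1.2]
2. pair(cons(k(cons(c, c), b), h(k(cons(cons(c, h(c)), b), pair(cons(pair(b, b), cons(c, c)), c)))), k(cons(b, cons(pair(h(k(cons(c, b), b)), c), cons(c, c))), pair(pair(b, b), c)))  →  pair(cons(b, h(k(cons(cons(c, h(c)), b), pair(cons(pair(b, b), cons(c, c)), c)))), k(cons(b, cons(pair(h(k(cons(c, b), b)), c), cons(c, c))), pair(pair(b, b), c)))   [R6 at 1.1]
3. pair(cons(b, h(k(cons(cons(c, h(c)), b), pair(cons(pair(b, b), cons(c, c)), c)))), k(cons(b, cons(pair(h(k(cons(c, b), b)), c), cons(c, c))), pair(pair(b, b), c)))  →  pair(cons(b, h(b)), k(cons(b, cons(pair(h(k(cons(c, b), b)), c), cons(c, c))), pair(pair(b, b), c)))   [R5 at 1.2.1]
4. pair(cons(b, h(b)), k(cons(b, cons(pair(h(k(cons(c, b), b)), c), cons(c, c))), pair(pair(b, b), c)))  →  pair(cons(b, b), k(cons(b, cons(pair(h(k(cons(c, b), b)), c), cons(c, c))), pair(pair(b, b), c)))   [R3 at 1.2]
5. pair(cons(b, b), k(cons(b, cons(pair(h(k(cons(c, b), b)), c), cons(c, c))), pair(pair(b, b), c)))  →  pair(cons(b, b), b)   [R5 at 2]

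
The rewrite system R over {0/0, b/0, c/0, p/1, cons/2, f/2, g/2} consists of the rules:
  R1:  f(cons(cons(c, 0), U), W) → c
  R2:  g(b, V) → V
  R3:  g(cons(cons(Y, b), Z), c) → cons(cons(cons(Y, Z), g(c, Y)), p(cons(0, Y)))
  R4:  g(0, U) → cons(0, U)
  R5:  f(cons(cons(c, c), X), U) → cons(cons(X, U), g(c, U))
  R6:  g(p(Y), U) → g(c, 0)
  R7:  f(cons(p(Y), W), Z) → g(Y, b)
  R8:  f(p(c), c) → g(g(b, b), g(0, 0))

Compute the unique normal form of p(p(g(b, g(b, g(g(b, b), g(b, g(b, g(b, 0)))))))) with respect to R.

p(p(0))

1. p(p(g(b, g(b, g(g(b, b), g(b, g(b, g(b, 0))))))))  →  p(p(g(b, g(g(b, b), g(b, g(b, g(b, 0)))))))   [R2 at 1.1]
2. p(p(g(b, g(g(b, b), g(b, g(b, g(b, 0)))))))  →  p(p(g(g(b, b), g(b, g(b, g(b, 0))))))   [R2 at 1.1]
3. p(p(g(g(b, b), g(b, g(b, g(b, 0))))))  →  p(p(g(b, g(b, g(b, g(b, 0))))))   [R2 at 1.1.1]
4. p(p(g(b, g(b, g(b, g(b, 0))))))  →  p(p(g(b, g(b, g(b, 0)))))   [R2 at 1.1]
5. p(p(g(b, g(b, g(b, 0)))))  →  p(p(g(b, g(b, 0))))   [R2 at 1.1]
6. p(p(g(b, g(b, 0))))  →  p(p(g(b, 0)))   [R2 at 1.1]
7. p(p(g(b, 0)))  →  p(p(0))   [R2 at 1.1]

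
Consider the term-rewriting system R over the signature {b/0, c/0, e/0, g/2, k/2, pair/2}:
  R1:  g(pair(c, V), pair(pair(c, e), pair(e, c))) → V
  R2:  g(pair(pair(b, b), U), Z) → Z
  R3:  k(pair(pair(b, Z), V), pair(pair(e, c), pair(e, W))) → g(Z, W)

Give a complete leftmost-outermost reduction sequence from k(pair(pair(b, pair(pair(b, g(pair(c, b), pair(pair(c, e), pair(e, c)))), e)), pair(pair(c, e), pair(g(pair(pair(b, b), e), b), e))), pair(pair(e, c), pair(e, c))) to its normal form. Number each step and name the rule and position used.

1. k(pair(pair(b, pair(pair(b, g(pair(c, b), pair(pair(c, e), pair(e, c)))), e)), pair(pair(c, e), pair(g(pair(pair(b, b), e), b), e))), pair(pair(e, c), pair(e, c)))  →  g(pair(pair(b, g(pair(c, b), pair(pair(c, e), pair(e, c)))), e), c)   [R3 at ε]
2. g(pair(pair(b, g(pair(c, b), pair(pair(c, e), pair(e, c)))), e), c)  →  g(pair(pair(b, b), e), c)   [R1 at 1.1.2]
3. g(pair(pair(b, b), e), c)  →  c   [R2 at ε]

c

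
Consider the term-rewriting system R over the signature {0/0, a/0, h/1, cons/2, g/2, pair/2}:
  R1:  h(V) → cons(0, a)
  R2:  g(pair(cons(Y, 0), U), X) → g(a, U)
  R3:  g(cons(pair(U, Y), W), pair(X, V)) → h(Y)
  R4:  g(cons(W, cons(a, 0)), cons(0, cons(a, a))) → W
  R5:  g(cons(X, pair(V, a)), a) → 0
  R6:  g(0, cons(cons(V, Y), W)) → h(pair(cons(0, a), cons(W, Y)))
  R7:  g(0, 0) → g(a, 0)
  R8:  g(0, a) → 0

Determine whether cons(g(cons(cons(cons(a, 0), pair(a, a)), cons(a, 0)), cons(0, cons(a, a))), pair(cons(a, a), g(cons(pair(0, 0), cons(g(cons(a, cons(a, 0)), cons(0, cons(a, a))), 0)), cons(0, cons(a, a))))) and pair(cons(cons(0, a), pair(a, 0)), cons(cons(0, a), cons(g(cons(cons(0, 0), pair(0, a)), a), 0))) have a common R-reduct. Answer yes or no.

Reduce t₁ = cons(g(cons(cons(cons(a, 0), pair(a, a)), cons(a, 0)), cons(0, cons(a, a))), pair(cons(a, a), g(cons(pair(0, 0), cons(g(cons(a, cons(a, 0)), cons(0, cons(a, a))), 0)), cons(0, cons(a, a))))):
1. cons(g(cons(cons(cons(a, 0), pair(a, a)), cons(a, 0)), cons(0, cons(a, a))), pair(cons(a, a), g(cons(pair(0, 0), cons(g(cons(a, cons(a, 0)), cons(0, cons(a, a))), 0)), cons(0, cons(a, a)))))  →  cons(cons(cons(a, 0), pair(a, a)), pair(cons(a, a), g(cons(pair(0, 0), cons(g(cons(a, cons(a, 0)), cons(0, cons(a, a))), 0)), cons(0, cons(a, a)))))   [R4 at 1]
2. cons(cons(cons(a, 0), pair(a, a)), pair(cons(a, a), g(cons(pair(0, 0), cons(g(cons(a, cons(a, 0)), cons(0, cons(a, a))), 0)), cons(0, cons(a, a)))))  →  cons(cons(cons(a, 0), pair(a, a)), pair(cons(a, a), g(cons(pair(0, 0), cons(a, 0)), cons(0, cons(a, a)))))   [R4 at 2.2.1.2.1]
3. cons(cons(cons(a, 0), pair(a, a)), pair(cons(a, a), g(cons(pair(0, 0), cons(a, 0)), cons(0, cons(a, a)))))  →  cons(cons(cons(a, 0), pair(a, a)), pair(cons(a, a), pair(0, 0)))   [R4 at 2.2]

Reduce t₂ = pair(cons(cons(0, a), pair(a, 0)), cons(cons(0, a), cons(g(cons(cons(0, 0), pair(0, a)), a), 0))):
1. pair(cons(cons(0, a), pair(a, 0)), cons(cons(0, a), cons(g(cons(cons(0, 0), pair(0, a)), a), 0)))  →  pair(cons(cons(0, a), pair(a, 0)), cons(cons(0, a), cons(0, 0)))   [R5 at 2.2.1]

no — NF(t₁) = cons(cons(cons(a, 0), pair(a, a)), pair(cons(a, a), pair(0, 0))), NF(t₂) = pair(cons(cons(0, a), pair(a, 0)), cons(cons(0, a), cons(0, 0)))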